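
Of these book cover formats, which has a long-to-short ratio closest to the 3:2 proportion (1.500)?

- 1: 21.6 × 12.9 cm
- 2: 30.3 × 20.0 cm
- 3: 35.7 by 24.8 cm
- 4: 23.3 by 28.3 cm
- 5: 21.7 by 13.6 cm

2

Target 3:2 ≈ 1.500.
1: 1.674 (Δ0.174)  2: 1.515 (Δ0.015)  3: 1.440 (Δ0.060)  4: 1.215 (Δ0.285)  5: 1.596 (Δ0.096)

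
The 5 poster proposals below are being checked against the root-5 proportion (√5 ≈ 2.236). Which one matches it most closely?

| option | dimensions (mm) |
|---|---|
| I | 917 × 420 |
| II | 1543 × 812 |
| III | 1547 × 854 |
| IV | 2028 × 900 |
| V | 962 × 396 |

IV

Ratios (long/short): I ≈ 2.183; II ≈ 1.900; III ≈ 1.811; IV ≈ 2.253; V ≈ 2.429.
root-5 ≈ 2.236; option IV is nearest (Δ 0.017).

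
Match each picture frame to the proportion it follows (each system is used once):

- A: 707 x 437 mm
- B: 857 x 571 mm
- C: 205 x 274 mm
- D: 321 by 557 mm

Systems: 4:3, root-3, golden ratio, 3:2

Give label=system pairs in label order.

A=golden ratio, B=3:2, C=4:3, D=root-3

A = 707/437 ≈ 1.618 → golden ratio (1.618)
B = 857/571 ≈ 1.501 → 3:2 (1.500)
C = 274/205 ≈ 1.337 → 4:3 (1.333)
D = 557/321 ≈ 1.735 → root-3 (1.732)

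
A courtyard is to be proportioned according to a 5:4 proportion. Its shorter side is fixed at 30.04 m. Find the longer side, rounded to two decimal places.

5:4 = 1.25000.
Longer side = 30.04 × 1.25000 ≈ 37.5500 → 37.55 m.

37.55 m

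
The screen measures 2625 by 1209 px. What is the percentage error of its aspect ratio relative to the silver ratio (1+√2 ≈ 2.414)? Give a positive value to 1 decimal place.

Ratio = 2625 / 1209 ≈ 2.1712.
Ideal silver ratio ≈ 2.4142. |2.1712 − 2.4142| / 2.4142 ≈ 10.07% → 10.1%.

10.1%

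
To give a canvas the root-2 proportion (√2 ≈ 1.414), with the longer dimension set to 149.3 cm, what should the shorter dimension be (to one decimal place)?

105.6 cm

root-2 ≈ 1.41421.
Shorter side = 149.3 ÷ 1.41421 ≈ 105.571 → 105.6 cm.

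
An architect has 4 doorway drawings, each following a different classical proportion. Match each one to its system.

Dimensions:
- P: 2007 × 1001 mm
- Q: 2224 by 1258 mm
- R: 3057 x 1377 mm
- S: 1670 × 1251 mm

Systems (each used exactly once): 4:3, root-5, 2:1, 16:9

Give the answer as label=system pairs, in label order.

P = 2007/1001 ≈ 2.005 → 2:1 (2.000)
Q = 2224/1258 ≈ 1.768 → 16:9 (1.778)
R = 3057/1377 ≈ 2.220 → root-5 (2.236)
S = 1670/1251 ≈ 1.335 → 4:3 (1.333)

P=2:1, Q=16:9, R=root-5, S=4:3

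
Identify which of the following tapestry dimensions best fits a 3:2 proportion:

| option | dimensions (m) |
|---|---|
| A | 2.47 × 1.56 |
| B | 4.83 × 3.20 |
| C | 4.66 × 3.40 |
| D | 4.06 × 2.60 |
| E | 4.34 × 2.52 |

Target 3:2 ≈ 1.500.
A: 1.583 (Δ0.083)  B: 1.509 (Δ0.009)  C: 1.371 (Δ0.129)  D: 1.562 (Δ0.062)  E: 1.722 (Δ0.222)

B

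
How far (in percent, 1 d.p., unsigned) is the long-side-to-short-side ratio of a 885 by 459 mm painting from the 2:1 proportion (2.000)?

Ratio = 885 / 459 ≈ 1.9281.
Ideal 2:1 = 2.0000. |1.9281 − 2.0000| / 2.0000 ≈ 3.60% → 3.6%.

3.6%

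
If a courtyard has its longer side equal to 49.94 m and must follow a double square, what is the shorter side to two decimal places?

24.97 m

2:1 = 2.00000.
Shorter side = 49.94 ÷ 2.00000 ≈ 24.9700 → 24.97 m.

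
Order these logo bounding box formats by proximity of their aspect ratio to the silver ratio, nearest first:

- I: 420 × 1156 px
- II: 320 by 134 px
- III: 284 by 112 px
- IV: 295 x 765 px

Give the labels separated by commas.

II, III, IV, I

I: 1156/420 ≈ 2.752 → |2.752 − 2.414| = 0.338
II: 320/134 ≈ 2.388 → |2.388 − 2.414| = 0.026
III: 284/112 ≈ 2.536 → |2.536 − 2.414| = 0.122
IV: 765/295 ≈ 2.593 → |2.593 − 2.414| = 0.179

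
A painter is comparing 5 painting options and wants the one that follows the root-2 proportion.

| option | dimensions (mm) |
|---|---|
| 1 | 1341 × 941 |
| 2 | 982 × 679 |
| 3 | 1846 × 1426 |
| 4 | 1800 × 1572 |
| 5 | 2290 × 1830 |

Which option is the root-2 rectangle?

1

Ratios (long/short): 1 ≈ 1.425; 2 ≈ 1.446; 3 ≈ 1.295; 4 ≈ 1.145; 5 ≈ 1.251.
root-2 ≈ 1.414; option 1 is nearest (Δ 0.011).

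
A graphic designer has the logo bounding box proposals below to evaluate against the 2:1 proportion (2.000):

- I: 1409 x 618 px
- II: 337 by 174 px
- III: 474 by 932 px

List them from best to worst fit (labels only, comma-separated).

III, II, I

Ratios: I = 1409 / 618 ≈ 2.280; II = 337 / 174 ≈ 1.937; III = 932 / 474 ≈ 1.966.
|Δ from 2.000|: I 0.280; II 0.063; III 0.034.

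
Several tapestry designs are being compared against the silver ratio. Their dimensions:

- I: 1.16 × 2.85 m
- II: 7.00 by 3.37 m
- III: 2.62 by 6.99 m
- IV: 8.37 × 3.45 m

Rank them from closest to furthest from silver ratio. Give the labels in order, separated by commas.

I: 2.85/1.16 ≈ 2.457 → |2.457 − 2.414| = 0.043
II: 7.00/3.37 ≈ 2.077 → |2.077 − 2.414| = 0.337
III: 6.99/2.62 ≈ 2.668 → |2.668 − 2.414| = 0.254
IV: 8.37/3.45 ≈ 2.426 → |2.426 − 2.414| = 0.012

IV, I, III, II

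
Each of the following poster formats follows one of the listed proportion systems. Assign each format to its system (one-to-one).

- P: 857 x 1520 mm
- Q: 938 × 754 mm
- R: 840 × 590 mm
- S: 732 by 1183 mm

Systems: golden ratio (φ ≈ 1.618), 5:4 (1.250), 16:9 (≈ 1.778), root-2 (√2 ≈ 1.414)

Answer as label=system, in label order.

P=16:9, Q=5:4, R=root-2, S=golden ratio

P = 1520/857 ≈ 1.774 → 16:9 (1.778)
Q = 938/754 ≈ 1.244 → 5:4 (1.250)
R = 840/590 ≈ 1.424 → root-2 (1.414)
S = 1183/732 ≈ 1.616 → golden ratio (1.618)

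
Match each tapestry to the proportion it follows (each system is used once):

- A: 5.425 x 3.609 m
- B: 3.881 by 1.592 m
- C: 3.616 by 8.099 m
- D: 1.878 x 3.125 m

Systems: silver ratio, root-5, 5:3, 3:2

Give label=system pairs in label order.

Ratios: A ≈ 1.503; B ≈ 2.438; C ≈ 2.240; D ≈ 1.664.
Targets: silver ratio ≈ 2.414; root-5 ≈ 2.236; 5:3 ≈ 1.667; 3:2 ≈ 1.500.

A=3:2, B=silver ratio, C=root-5, D=5:3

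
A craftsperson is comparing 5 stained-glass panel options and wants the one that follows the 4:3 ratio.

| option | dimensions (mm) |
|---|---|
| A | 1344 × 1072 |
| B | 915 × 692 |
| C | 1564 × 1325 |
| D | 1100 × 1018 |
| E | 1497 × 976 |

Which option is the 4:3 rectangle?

B

Target 4:3 ≈ 1.333.
A: 1.254 (Δ0.079)  B: 1.322 (Δ0.011)  C: 1.180 (Δ0.153)  D: 1.081 (Δ0.252)  E: 1.534 (Δ0.201)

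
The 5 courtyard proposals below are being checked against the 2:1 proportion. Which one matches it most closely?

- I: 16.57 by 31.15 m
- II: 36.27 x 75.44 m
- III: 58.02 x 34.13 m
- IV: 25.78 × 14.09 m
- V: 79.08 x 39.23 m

V

Ratios (long/short): I ≈ 1.880; II ≈ 2.080; III ≈ 1.700; IV ≈ 1.830; V ≈ 2.016.
2:1 ≈ 2.000; option V is nearest (Δ 0.016).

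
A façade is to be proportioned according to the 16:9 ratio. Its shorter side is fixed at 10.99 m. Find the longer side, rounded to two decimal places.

19.54 m

16:9 ≈ 1.77778.
Longer side = 10.99 × 1.77778 ≈ 19.5378 → 19.54 m.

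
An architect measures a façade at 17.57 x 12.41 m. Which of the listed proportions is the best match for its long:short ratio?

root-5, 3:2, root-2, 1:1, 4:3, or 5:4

17.57/12.41 ≈ 1.416. Nearest candidates are root-2 (1.414, off by 0.002) and 4:3 (1.333, off by 0.083).

root-2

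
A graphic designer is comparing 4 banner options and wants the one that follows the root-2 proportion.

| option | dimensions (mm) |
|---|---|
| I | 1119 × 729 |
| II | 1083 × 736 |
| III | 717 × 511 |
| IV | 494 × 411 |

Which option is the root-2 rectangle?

III

Ratios (long/short): I ≈ 1.535; II ≈ 1.471; III ≈ 1.403; IV ≈ 1.202.
root-2 ≈ 1.414; option III is nearest (Δ 0.011).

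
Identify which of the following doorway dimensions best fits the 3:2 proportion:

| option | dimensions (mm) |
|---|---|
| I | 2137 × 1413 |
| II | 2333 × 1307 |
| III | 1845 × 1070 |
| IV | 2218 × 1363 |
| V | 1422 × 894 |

I

Target 3:2 ≈ 1.500.
I: 1.512 (Δ0.012)  II: 1.785 (Δ0.285)  III: 1.724 (Δ0.224)  IV: 1.627 (Δ0.127)  V: 1.591 (Δ0.091)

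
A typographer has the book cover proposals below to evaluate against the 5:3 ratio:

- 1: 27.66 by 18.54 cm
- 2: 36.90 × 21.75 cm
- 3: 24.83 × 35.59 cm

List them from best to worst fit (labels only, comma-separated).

Ratios: 1 = 27.66 / 18.54 ≈ 1.492; 2 = 36.90 / 21.75 ≈ 1.697; 3 = 35.59 / 24.83 ≈ 1.433.
|Δ from 1.667|: 1 0.175; 2 0.030; 3 0.234.

2, 1, 3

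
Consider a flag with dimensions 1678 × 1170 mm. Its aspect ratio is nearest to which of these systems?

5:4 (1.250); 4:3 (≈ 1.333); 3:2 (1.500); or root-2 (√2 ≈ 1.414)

Ratio = 1678 / 1170 ≈ 1.434.
Distances: 5:4 1.250 (Δ 0.184); 4:3 1.333 (Δ 0.101); 3:2 1.500 (Δ 0.066); root-2 1.414 (Δ 0.020).

root-2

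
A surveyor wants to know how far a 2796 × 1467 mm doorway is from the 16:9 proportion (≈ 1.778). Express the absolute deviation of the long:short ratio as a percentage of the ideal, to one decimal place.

Ratio = 2796 / 1467 ≈ 1.9059.
Ideal 16:9 ≈ 1.7778. |1.9059 − 1.7778| / 1.7778 ≈ 7.21% → 7.2%.

7.2%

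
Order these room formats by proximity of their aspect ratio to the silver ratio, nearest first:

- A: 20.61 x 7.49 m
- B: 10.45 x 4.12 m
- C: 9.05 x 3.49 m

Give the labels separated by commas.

B, C, A

A: 20.61/7.49 ≈ 2.752 → |2.752 − 2.414| = 0.338
B: 10.45/4.12 ≈ 2.536 → |2.536 − 2.414| = 0.122
C: 9.05/3.49 ≈ 2.593 → |2.593 − 2.414| = 0.179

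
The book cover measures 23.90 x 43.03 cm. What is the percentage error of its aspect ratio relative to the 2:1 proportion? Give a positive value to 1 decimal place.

Ratio = 43.03 / 23.90 ≈ 1.8004.
Ideal 2:1 = 2.0000. |1.8004 − 2.0000| / 2.0000 ≈ 9.98% → 10.0%.

10.0%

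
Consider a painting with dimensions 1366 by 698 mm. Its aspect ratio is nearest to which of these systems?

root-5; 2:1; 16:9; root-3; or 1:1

2:1

Ratio = 1366 / 698 ≈ 1.957.
Distances: root-5 2.236 (Δ 0.279); 2:1 2.000 (Δ 0.043); 16:9 1.778 (Δ 0.179); root-3 1.732 (Δ 0.225); 1:1 1.000 (Δ 0.957).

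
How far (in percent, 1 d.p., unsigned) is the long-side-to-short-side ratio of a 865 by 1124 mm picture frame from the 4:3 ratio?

Ratio = 1124 / 865 ≈ 1.2994.
Ideal 4:3 ≈ 1.3333. |1.2994 − 1.3333| / 1.3333 ≈ 2.54% → 2.5%.

2.5%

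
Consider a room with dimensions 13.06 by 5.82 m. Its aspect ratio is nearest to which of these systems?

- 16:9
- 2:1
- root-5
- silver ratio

13.06/5.82 ≈ 2.244. Nearest candidates are root-5 (2.236, off by 0.008) and silver ratio (2.414, off by 0.170).

root-5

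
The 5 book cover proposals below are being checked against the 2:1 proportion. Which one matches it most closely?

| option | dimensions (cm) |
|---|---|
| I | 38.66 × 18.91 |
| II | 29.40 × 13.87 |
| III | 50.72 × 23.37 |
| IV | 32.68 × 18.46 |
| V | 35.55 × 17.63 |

Ratios (long/short): I ≈ 2.044; II ≈ 2.120; III ≈ 2.170; IV ≈ 1.770; V ≈ 2.016.
2:1 ≈ 2.000; option V is nearest (Δ 0.016).

V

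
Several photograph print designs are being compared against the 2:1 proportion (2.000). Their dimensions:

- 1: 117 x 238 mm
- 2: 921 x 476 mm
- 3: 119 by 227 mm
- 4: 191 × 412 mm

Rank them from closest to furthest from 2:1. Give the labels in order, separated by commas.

Ratios: 1 = 238 / 117 ≈ 2.034; 2 = 921 / 476 ≈ 1.935; 3 = 227 / 119 ≈ 1.908; 4 = 412 / 191 ≈ 2.157.
|Δ from 2.000|: 1 0.034; 2 0.065; 3 0.092; 4 0.157.

1, 2, 3, 4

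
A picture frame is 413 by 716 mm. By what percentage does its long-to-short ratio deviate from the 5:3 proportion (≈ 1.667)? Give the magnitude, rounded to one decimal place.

Ratio = 716 / 413 ≈ 1.7337.
Ideal 5:3 ≈ 1.6667. |1.7337 − 1.6667| / 1.6667 ≈ 4.02% → 4.0%.

4.0%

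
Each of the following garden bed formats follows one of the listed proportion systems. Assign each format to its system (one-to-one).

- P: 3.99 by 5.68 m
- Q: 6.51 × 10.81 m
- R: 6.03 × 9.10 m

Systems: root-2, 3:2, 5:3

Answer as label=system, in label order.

P = 5.68/3.99 ≈ 1.424 → root-2 (1.414)
Q = 10.81/6.51 ≈ 1.661 → 5:3 (1.667)
R = 9.10/6.03 ≈ 1.509 → 3:2 (1.500)

P=root-2, Q=5:3, R=3:2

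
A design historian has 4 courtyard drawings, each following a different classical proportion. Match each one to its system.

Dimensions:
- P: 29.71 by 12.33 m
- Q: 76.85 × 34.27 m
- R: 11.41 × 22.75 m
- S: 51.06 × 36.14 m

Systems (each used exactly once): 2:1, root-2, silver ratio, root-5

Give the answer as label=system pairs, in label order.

Ratios: P ≈ 2.410; Q ≈ 2.242; R ≈ 1.994; S ≈ 1.413.
Targets: 2:1 ≈ 2.000; root-2 ≈ 1.414; silver ratio ≈ 2.414; root-5 ≈ 2.236.

P=silver ratio, Q=root-5, R=2:1, S=root-2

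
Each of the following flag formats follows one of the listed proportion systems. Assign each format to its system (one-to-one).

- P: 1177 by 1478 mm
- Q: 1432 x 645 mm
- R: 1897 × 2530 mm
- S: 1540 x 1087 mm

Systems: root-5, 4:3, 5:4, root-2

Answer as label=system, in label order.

P = 1478/1177 ≈ 1.256 → 5:4 (1.250)
Q = 1432/645 ≈ 2.220 → root-5 (2.236)
R = 2530/1897 ≈ 1.334 → 4:3 (1.333)
S = 1540/1087 ≈ 1.417 → root-2 (1.414)

P=5:4, Q=root-5, R=4:3, S=root-2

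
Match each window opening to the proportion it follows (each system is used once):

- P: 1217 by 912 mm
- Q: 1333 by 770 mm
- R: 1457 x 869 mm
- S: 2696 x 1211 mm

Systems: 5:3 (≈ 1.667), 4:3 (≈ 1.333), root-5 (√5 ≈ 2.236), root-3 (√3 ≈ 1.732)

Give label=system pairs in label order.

P=4:3, Q=root-3, R=5:3, S=root-5

P = 1217/912 ≈ 1.334 → 4:3 (1.333)
Q = 1333/770 ≈ 1.731 → root-3 (1.732)
R = 1457/869 ≈ 1.677 → 5:3 (1.667)
S = 2696/1211 ≈ 2.226 → root-5 (2.236)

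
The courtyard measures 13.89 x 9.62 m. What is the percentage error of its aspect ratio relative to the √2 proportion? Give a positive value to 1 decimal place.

Ratio = 13.89 / 9.62 ≈ 1.4439.
Ideal root-2 ≈ 1.4142. |1.4439 − 1.4142| / 1.4142 ≈ 2.10% → 2.1%.

2.1%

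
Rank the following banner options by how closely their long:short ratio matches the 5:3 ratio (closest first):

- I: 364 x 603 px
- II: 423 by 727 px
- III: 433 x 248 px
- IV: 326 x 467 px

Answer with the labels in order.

I, II, III, IV

I: 603/364 ≈ 1.657 → |1.657 − 1.667| = 0.010
II: 727/423 ≈ 1.719 → |1.719 − 1.667| = 0.052
III: 433/248 ≈ 1.746 → |1.746 − 1.667| = 0.079
IV: 467/326 ≈ 1.433 → |1.433 − 1.667| = 0.234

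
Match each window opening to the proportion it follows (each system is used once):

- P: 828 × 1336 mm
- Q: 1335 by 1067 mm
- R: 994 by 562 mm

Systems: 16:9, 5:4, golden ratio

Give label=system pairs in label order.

P = 1336/828 ≈ 1.614 → golden ratio (1.618)
Q = 1335/1067 ≈ 1.251 → 5:4 (1.250)
R = 994/562 ≈ 1.769 → 16:9 (1.778)

P=golden ratio, Q=5:4, R=16:9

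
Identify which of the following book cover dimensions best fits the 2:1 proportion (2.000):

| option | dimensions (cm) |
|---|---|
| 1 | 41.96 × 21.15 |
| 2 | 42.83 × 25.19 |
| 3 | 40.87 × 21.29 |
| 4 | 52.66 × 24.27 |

1

Ratios (long/short): 1 ≈ 1.984; 2 ≈ 1.700; 3 ≈ 1.920; 4 ≈ 2.170.
2:1 ≈ 2.000; option 1 is nearest (Δ 0.016).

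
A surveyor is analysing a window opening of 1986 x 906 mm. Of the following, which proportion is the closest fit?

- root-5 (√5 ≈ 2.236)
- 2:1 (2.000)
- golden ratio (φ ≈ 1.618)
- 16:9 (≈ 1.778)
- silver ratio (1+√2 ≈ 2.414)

root-5

Ratio = 1986 / 906 ≈ 2.192.
Distances: root-5 2.236 (Δ 0.044); 2:1 2.000 (Δ 0.192); golden ratio 1.618 (Δ 0.574); 16:9 1.778 (Δ 0.414); silver ratio 2.414 (Δ 0.222).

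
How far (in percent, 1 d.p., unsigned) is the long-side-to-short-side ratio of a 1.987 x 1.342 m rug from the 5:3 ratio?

11.2%

Ratio = 1.987 / 1.342 ≈ 1.4806.
Ideal 5:3 ≈ 1.6667. |1.4806 − 1.6667| / 1.6667 ≈ 11.17% → 11.2%.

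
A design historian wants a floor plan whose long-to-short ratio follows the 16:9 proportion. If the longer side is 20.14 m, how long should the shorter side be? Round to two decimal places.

11.33 m

16:9 ≈ 1.77778.
Shorter side = 20.14 ÷ 1.77778 ≈ 11.3287 → 11.33 m.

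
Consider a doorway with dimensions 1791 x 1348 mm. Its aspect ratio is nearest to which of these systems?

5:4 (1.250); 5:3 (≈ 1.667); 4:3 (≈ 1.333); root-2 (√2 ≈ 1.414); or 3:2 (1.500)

4:3

1791/1348 ≈ 1.329. Nearest candidates are 4:3 (1.333, off by 0.004) and 5:4 (1.250, off by 0.079).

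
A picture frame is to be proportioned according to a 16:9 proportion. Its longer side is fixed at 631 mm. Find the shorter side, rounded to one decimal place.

354.9 mm

16:9 ≈ 1.77778.
Shorter side = 631 ÷ 1.77778 ≈ 354.937 → 354.9 mm.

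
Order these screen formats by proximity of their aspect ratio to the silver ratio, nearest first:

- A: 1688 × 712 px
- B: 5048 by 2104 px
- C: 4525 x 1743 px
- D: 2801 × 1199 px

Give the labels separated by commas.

B, A, D, C

A: 1688/712 ≈ 2.371 → |2.371 − 2.414| = 0.043
B: 5048/2104 ≈ 2.399 → |2.399 − 2.414| = 0.015
C: 4525/1743 ≈ 2.596 → |2.596 − 2.414| = 0.182
D: 2801/1199 ≈ 2.336 → |2.336 − 2.414| = 0.078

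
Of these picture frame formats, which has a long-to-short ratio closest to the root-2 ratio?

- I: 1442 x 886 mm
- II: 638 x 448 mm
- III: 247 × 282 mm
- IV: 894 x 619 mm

II

Target root-2 ≈ 1.414.
I: 1.628 (Δ0.214)  II: 1.424 (Δ0.010)  III: 1.142 (Δ0.272)  IV: 1.444 (Δ0.030)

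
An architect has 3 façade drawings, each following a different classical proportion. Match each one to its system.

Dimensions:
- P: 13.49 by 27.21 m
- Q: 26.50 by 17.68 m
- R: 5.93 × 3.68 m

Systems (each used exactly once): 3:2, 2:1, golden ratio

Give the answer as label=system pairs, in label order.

Ratios: P ≈ 2.017; Q ≈ 1.499; R ≈ 1.611.
Targets: 3:2 ≈ 1.500; 2:1 ≈ 2.000; golden ratio ≈ 1.618.

P=2:1, Q=3:2, R=golden ratio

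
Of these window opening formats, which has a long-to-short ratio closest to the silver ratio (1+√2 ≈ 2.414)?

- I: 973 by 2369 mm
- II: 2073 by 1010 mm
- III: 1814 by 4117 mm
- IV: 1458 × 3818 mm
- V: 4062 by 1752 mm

I

Ratios (long/short): I ≈ 2.435; II ≈ 2.052; III ≈ 2.270; IV ≈ 2.619; V ≈ 2.318.
silver ratio ≈ 2.414; option I is nearest (Δ 0.021).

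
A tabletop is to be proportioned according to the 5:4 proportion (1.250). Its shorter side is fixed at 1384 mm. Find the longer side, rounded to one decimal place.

1730.0 mm

5:4 = 1.25000.
Longer side = 1384 × 1.25000 ≈ 1730.000 → 1730.0 mm.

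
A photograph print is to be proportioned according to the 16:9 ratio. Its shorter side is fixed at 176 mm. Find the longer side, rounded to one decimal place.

312.9 mm

16:9 ≈ 1.77778.
Longer side = 176 × 1.77778 ≈ 312.889 → 312.9 mm.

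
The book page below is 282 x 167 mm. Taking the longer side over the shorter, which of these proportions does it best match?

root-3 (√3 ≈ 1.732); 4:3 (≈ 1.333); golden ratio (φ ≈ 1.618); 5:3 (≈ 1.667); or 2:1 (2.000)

282/167 ≈ 1.689. Nearest candidates are 5:3 (1.667, off by 0.022) and root-3 (1.732, off by 0.043).

5:3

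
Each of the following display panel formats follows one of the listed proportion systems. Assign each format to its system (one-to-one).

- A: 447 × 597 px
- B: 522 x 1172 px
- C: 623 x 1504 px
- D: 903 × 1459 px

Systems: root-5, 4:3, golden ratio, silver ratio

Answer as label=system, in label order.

Ratios: A ≈ 1.336; B ≈ 2.245; C ≈ 2.414; D ≈ 1.616.
Targets: root-5 ≈ 2.236; 4:3 ≈ 1.333; golden ratio ≈ 1.618; silver ratio ≈ 2.414.

A=4:3, B=root-5, C=silver ratio, D=golden ratio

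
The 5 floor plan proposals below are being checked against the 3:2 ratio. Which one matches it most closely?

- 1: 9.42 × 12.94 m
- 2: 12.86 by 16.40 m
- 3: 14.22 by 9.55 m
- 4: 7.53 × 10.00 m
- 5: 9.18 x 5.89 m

Ratios (long/short): 1 ≈ 1.374; 2 ≈ 1.275; 3 ≈ 1.489; 4 ≈ 1.328; 5 ≈ 1.559.
3:2 ≈ 1.500; option 3 is nearest (Δ 0.011).

3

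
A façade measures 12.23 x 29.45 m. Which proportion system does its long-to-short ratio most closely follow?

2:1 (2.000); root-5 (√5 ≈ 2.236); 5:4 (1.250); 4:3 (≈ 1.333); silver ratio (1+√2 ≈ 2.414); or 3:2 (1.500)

Ratio = 29.45 / 12.23 ≈ 2.408.
Distances: 2:1 2.000 (Δ 0.408); root-5 2.236 (Δ 0.172); 5:4 1.250 (Δ 1.158); 4:3 1.333 (Δ 1.075); silver ratio 2.414 (Δ 0.006); 3:2 1.500 (Δ 0.908).

silver ratio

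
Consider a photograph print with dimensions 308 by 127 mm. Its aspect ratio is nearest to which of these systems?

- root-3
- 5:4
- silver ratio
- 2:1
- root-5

silver ratio

Ratio = 308 / 127 ≈ 2.425.
Distances: root-3 1.732 (Δ 0.693); 5:4 1.250 (Δ 1.175); silver ratio 2.414 (Δ 0.011); 2:1 2.000 (Δ 0.425); root-5 2.236 (Δ 0.189).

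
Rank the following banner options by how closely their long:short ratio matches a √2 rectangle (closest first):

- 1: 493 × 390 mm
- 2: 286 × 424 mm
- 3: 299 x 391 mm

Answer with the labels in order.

1: 493/390 ≈ 1.264 → |1.264 − 1.414| = 0.150
2: 424/286 ≈ 1.483 → |1.483 − 1.414| = 0.069
3: 391/299 ≈ 1.308 → |1.308 − 1.414| = 0.106

2, 3, 1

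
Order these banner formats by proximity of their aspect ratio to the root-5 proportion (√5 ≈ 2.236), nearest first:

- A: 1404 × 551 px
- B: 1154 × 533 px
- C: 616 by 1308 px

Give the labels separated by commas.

B, C, A

A: 1404/551 ≈ 2.548 → |2.548 − 2.236| = 0.312
B: 1154/533 ≈ 2.165 → |2.165 − 2.236| = 0.071
C: 1308/616 ≈ 2.123 → |2.123 − 2.236| = 0.113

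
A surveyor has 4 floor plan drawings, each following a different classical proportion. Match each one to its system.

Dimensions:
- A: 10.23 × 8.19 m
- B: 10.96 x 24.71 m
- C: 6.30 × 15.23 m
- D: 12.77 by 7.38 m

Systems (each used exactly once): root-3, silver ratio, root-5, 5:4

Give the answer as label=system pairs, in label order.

Ratios: A ≈ 1.249; B ≈ 2.255; C ≈ 2.417; D ≈ 1.730.
Targets: root-3 ≈ 1.732; silver ratio ≈ 2.414; root-5 ≈ 2.236; 5:4 ≈ 1.250.

A=5:4, B=root-5, C=silver ratio, D=root-3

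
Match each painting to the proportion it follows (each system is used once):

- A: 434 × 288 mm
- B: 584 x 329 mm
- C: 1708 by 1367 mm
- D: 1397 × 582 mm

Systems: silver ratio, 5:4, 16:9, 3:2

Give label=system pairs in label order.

Ratios: A ≈ 1.507; B ≈ 1.775; C ≈ 1.249; D ≈ 2.400.
Targets: silver ratio ≈ 2.414; 5:4 ≈ 1.250; 16:9 ≈ 1.778; 3:2 ≈ 1.500.

A=3:2, B=16:9, C=5:4, D=silver ratio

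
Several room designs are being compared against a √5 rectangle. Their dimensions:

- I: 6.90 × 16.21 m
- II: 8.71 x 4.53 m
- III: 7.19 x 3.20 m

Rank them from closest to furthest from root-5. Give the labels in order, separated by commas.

III, I, II

Ratios: I = 16.21 / 6.90 ≈ 2.349; II = 8.71 / 4.53 ≈ 1.923; III = 7.19 / 3.20 ≈ 2.247.
|Δ from 2.236|: I 0.113; II 0.313; III 0.011.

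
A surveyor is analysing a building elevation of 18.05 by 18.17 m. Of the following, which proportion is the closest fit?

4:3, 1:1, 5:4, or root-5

1:1

Ratio = 18.17 / 18.05 ≈ 1.007.
Distances: 4:3 1.333 (Δ 0.326); 1:1 1.000 (Δ 0.007); 5:4 1.250 (Δ 0.243); root-5 2.236 (Δ 1.229).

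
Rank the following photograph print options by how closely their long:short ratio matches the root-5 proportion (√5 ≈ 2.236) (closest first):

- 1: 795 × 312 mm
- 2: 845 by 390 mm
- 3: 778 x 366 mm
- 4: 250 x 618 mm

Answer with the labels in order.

Ratios: 1 = 795 / 312 ≈ 2.548; 2 = 845 / 390 ≈ 2.167; 3 = 778 / 366 ≈ 2.126; 4 = 618 / 250 ≈ 2.472.
|Δ from 2.236|: 1 0.312; 2 0.069; 3 0.110; 4 0.236.

2, 3, 4, 1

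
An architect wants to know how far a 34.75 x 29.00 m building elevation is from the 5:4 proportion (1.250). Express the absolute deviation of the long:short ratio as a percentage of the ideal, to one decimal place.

4.1%

Ratio = 34.75 / 29.00 ≈ 1.1983.
Ideal 5:4 = 1.2500. |1.1983 − 1.2500| / 1.2500 ≈ 4.14% → 4.1%.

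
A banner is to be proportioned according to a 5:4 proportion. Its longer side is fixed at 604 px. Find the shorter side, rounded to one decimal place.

5:4 = 1.25000.
Shorter side = 604 ÷ 1.25000 ≈ 483.200 → 483.2 px.

483.2 px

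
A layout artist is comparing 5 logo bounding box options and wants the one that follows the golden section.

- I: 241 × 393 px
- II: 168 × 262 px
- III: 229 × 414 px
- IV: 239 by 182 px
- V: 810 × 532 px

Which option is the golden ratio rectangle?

I

Target golden ratio ≈ 1.618.
I: 1.631 (Δ0.013)  II: 1.560 (Δ0.058)  III: 1.808 (Δ0.190)  IV: 1.313 (Δ0.305)  V: 1.523 (Δ0.095)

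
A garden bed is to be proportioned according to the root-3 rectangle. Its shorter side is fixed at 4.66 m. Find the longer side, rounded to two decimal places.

root-3 ≈ 1.73205.
Longer side = 4.66 × 1.73205 ≈ 8.0714 → 8.07 m.

8.07 m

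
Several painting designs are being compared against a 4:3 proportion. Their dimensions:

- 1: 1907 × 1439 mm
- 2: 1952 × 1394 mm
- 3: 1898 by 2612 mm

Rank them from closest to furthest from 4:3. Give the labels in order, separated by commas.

1: 1907/1439 ≈ 1.325 → |1.325 − 1.333| = 0.008
2: 1952/1394 ≈ 1.400 → |1.400 − 1.333| = 0.067
3: 2612/1898 ≈ 1.376 → |1.376 − 1.333| = 0.043

1, 3, 2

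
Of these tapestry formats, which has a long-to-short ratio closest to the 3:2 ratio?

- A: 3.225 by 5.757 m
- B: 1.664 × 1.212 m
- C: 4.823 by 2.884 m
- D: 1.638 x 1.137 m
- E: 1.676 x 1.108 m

E

Ratios (long/short): A ≈ 1.785; B ≈ 1.373; C ≈ 1.672; D ≈ 1.441; E ≈ 1.513.
3:2 ≈ 1.500; option E is nearest (Δ 0.013).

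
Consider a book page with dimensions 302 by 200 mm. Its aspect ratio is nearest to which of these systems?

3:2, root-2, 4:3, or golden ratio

3:2

302/200 ≈ 1.510. Nearest candidates are 3:2 (1.500, off by 0.010) and root-2 (1.414, off by 0.096).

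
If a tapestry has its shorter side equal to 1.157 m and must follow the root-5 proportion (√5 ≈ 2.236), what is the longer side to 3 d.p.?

root-5 ≈ 2.23607.
Longer side = 1.157 × 2.23607 ≈ 2.58713 → 2.587 m.

2.587 m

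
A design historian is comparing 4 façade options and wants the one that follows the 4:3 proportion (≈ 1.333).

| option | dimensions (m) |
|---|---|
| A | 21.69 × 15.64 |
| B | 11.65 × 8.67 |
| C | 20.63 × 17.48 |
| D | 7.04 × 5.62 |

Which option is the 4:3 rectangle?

Target 4:3 ≈ 1.333.
A: 1.387 (Δ0.054)  B: 1.344 (Δ0.011)  C: 1.180 (Δ0.153)  D: 1.253 (Δ0.080)

B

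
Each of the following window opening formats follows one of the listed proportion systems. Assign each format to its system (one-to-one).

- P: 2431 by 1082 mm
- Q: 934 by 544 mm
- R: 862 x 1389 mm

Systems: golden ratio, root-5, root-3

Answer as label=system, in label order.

P=root-5, Q=root-3, R=golden ratio

P = 2431/1082 ≈ 2.247 → root-5 (2.236)
Q = 934/544 ≈ 1.717 → root-3 (1.732)
R = 1389/862 ≈ 1.611 → golden ratio (1.618)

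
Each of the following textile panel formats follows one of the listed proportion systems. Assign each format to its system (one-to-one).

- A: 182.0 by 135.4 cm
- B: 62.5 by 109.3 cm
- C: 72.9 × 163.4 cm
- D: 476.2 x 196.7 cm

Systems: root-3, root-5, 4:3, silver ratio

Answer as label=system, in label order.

A=4:3, B=root-3, C=root-5, D=silver ratio

Ratios: A ≈ 1.344; B ≈ 1.749; C ≈ 2.241; D ≈ 2.421.
Targets: root-3 ≈ 1.732; root-5 ≈ 2.236; 4:3 ≈ 1.333; silver ratio ≈ 2.414.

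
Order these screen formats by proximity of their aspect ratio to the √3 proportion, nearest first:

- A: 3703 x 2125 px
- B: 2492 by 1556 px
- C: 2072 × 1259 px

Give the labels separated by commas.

Ratios: A = 3703 / 2125 ≈ 1.743; B = 2492 / 1556 ≈ 1.602; C = 2072 / 1259 ≈ 1.646.
|Δ from 1.732|: A 0.011; B 0.130; C 0.086.

A, C, B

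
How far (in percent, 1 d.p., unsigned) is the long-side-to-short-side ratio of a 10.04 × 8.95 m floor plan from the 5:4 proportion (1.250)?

Ratio = 10.04 / 8.95 ≈ 1.1218.
Ideal 5:4 = 1.2500. |1.1218 − 1.2500| / 1.2500 ≈ 10.26% → 10.3%.

10.3%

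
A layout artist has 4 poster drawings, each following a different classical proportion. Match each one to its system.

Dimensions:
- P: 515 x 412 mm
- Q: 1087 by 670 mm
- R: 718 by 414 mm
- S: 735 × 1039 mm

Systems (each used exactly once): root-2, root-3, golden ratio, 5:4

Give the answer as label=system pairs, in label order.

P=5:4, Q=golden ratio, R=root-3, S=root-2

P = 515/412 ≈ 1.250 → 5:4 (1.250)
Q = 1087/670 ≈ 1.622 → golden ratio (1.618)
R = 718/414 ≈ 1.734 → root-3 (1.732)
S = 1039/735 ≈ 1.414 → root-2 (1.414)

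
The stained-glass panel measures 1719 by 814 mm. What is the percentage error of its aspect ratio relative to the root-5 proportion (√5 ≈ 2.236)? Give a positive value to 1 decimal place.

Ratio = 1719 / 814 ≈ 2.1118.
Ideal root-5 ≈ 2.2361. |2.1118 − 2.2361| / 2.2361 ≈ 5.56% → 5.6%.

5.6%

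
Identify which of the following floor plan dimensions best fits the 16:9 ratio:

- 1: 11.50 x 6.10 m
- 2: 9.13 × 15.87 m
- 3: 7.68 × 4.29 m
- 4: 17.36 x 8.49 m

3

Target 16:9 ≈ 1.778.
1: 1.885 (Δ0.107)  2: 1.738 (Δ0.040)  3: 1.790 (Δ0.012)  4: 2.045 (Δ0.267)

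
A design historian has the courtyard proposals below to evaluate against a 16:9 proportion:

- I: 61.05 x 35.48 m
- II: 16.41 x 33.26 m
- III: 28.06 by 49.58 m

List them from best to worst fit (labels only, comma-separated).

Ratios: I = 61.05 / 35.48 ≈ 1.721; II = 33.26 / 16.41 ≈ 2.027; III = 49.58 / 28.06 ≈ 1.767.
|Δ from 1.778|: I 0.057; II 0.249; III 0.011.

III, I, II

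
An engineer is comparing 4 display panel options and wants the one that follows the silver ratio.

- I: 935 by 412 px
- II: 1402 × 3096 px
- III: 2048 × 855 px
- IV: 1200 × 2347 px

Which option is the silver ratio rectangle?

III

Ratios (long/short): I ≈ 2.269; II ≈ 2.208; III ≈ 2.395; IV ≈ 1.956.
silver ratio ≈ 2.414; option III is nearest (Δ 0.019).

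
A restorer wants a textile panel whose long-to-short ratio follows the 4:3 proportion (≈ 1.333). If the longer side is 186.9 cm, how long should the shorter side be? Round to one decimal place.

4:3 ≈ 1.33333.
Shorter side = 186.9 ÷ 1.33333 ≈ 140.175 → 140.2 cm.

140.2 cm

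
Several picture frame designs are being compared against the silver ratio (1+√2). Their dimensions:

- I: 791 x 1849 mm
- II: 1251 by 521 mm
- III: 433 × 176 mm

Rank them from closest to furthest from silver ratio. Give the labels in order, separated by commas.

II, III, I

Ratios: I = 1849 / 791 ≈ 2.338; II = 1251 / 521 ≈ 2.401; III = 433 / 176 ≈ 2.460.
|Δ from 2.414|: I 0.076; II 0.013; III 0.046.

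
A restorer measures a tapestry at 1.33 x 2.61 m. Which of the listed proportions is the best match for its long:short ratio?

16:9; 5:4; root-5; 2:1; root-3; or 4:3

2.61/1.33 ≈ 1.962. Nearest candidates are 2:1 (2.000, off by 0.038) and 16:9 (1.778, off by 0.184).

2:1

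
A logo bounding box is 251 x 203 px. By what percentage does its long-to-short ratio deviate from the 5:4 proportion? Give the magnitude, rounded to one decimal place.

Ratio = 251 / 203 ≈ 1.2365.
Ideal 5:4 = 1.2500. |1.2365 − 1.2500| / 1.2500 ≈ 1.08% → 1.1%.

1.1%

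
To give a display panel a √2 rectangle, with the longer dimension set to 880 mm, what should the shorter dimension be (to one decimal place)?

622.3 mm

root-2 ≈ 1.41421.
Shorter side = 880 ÷ 1.41421 ≈ 622.256 → 622.3 mm.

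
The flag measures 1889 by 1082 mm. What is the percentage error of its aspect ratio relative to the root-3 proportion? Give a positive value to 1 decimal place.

Ratio = 1889 / 1082 ≈ 1.7458.
Ideal root-3 ≈ 1.7321. |1.7458 − 1.7321| / 1.7321 ≈ 0.79% → 0.8%.

0.8%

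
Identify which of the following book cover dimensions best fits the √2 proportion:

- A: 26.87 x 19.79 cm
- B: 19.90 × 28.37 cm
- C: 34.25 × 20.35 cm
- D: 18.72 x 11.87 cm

Target root-2 ≈ 1.414.
A: 1.358 (Δ0.056)  B: 1.426 (Δ0.012)  C: 1.683 (Δ0.269)  D: 1.577 (Δ0.163)

B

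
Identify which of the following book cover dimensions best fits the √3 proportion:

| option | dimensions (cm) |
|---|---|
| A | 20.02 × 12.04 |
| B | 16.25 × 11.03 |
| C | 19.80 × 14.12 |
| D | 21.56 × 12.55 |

D

Ratios (long/short): A ≈ 1.663; B ≈ 1.473; C ≈ 1.402; D ≈ 1.718.
root-3 ≈ 1.732; option D is nearest (Δ 0.014).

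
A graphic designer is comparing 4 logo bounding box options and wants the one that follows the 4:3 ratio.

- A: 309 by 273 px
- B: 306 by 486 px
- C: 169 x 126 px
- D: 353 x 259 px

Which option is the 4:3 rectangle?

C

Ratios (long/short): A ≈ 1.132; B ≈ 1.588; C ≈ 1.341; D ≈ 1.363.
4:3 ≈ 1.333; option C is nearest (Δ 0.008).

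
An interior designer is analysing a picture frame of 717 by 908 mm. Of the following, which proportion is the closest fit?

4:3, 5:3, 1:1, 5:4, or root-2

908/717 ≈ 1.266. Nearest candidates are 5:4 (1.250, off by 0.016) and 4:3 (1.333, off by 0.067).

5:4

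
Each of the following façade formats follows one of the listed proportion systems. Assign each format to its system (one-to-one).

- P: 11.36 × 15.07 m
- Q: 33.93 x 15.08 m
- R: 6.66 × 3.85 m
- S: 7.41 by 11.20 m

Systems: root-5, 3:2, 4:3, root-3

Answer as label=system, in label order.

Ratios: P ≈ 1.327; Q ≈ 2.250; R ≈ 1.730; S ≈ 1.511.
Targets: root-5 ≈ 2.236; 3:2 ≈ 1.500; 4:3 ≈ 1.333; root-3 ≈ 1.732.

P=4:3, Q=root-5, R=root-3, S=3:2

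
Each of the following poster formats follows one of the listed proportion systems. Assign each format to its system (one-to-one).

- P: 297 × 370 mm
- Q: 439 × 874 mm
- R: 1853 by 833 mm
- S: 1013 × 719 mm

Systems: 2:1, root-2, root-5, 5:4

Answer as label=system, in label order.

Ratios: P ≈ 1.246; Q ≈ 1.991; R ≈ 2.224; S ≈ 1.409.
Targets: 2:1 ≈ 2.000; root-2 ≈ 1.414; root-5 ≈ 2.236; 5:4 ≈ 1.250.

P=5:4, Q=2:1, R=root-5, S=root-2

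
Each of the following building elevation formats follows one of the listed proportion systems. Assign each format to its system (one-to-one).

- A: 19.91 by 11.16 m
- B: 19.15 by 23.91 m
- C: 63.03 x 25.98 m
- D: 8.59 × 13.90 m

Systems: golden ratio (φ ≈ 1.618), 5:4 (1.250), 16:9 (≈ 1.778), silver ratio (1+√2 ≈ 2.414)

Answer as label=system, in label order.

A = 19.91/11.16 ≈ 1.784 → 16:9 (1.778)
B = 23.91/19.15 ≈ 1.249 → 5:4 (1.250)
C = 63.03/25.98 ≈ 2.426 → silver ratio (2.414)
D = 13.90/8.59 ≈ 1.618 → golden ratio (1.618)

A=16:9, B=5:4, C=silver ratio, D=golden ratio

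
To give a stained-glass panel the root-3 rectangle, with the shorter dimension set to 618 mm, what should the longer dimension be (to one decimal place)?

root-3 ≈ 1.73205.
Longer side = 618 × 1.73205 ≈ 1070.407 → 1070.4 mm.

1070.4 mm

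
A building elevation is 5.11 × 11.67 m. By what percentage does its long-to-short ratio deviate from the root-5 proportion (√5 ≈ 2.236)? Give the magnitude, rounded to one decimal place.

Ratio = 11.67 / 5.11 ≈ 2.2838.
Ideal root-5 ≈ 2.2361. |2.2838 − 2.2361| / 2.2361 ≈ 2.13% → 2.1%.

2.1%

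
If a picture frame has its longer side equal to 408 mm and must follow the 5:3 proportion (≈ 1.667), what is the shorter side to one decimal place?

244.8 mm

5:3 ≈ 1.66667.
Shorter side = 408 ÷ 1.66667 ≈ 244.800 → 244.8 mm.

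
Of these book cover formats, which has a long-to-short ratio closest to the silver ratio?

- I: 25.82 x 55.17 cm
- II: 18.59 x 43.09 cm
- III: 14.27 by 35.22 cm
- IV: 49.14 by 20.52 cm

IV

Target silver ratio ≈ 2.414.
I: 2.137 (Δ0.277)  II: 2.318 (Δ0.096)  III: 2.468 (Δ0.054)  IV: 2.395 (Δ0.019)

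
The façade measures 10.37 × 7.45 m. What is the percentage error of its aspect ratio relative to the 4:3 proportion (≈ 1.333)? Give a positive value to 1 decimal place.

4.4%

Ratio = 10.37 / 7.45 ≈ 1.3919.
Ideal 4:3 ≈ 1.3333. |1.3919 − 1.3333| / 1.3333 ≈ 4.40% → 4.4%.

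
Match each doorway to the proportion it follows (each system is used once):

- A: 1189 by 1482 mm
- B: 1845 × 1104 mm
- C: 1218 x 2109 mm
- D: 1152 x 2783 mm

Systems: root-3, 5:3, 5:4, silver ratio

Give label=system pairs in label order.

A = 1482/1189 ≈ 1.246 → 5:4 (1.250)
B = 1845/1104 ≈ 1.671 → 5:3 (1.667)
C = 2109/1218 ≈ 1.732 → root-3 (1.732)
D = 2783/1152 ≈ 2.416 → silver ratio (2.414)

A=5:4, B=5:3, C=root-3, D=silver ratio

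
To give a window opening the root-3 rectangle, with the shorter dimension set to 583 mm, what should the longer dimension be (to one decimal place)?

root-3 ≈ 1.73205.
Longer side = 583 × 1.73205 ≈ 1009.785 → 1009.8 mm.

1009.8 mm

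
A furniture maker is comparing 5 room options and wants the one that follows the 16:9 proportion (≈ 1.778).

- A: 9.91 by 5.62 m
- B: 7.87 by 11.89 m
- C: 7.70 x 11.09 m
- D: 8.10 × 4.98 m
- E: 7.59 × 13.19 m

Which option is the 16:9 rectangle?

Ratios (long/short): A ≈ 1.763; B ≈ 1.511; C ≈ 1.440; D ≈ 1.627; E ≈ 1.738.
16:9 ≈ 1.778; option A is nearest (Δ 0.015).

A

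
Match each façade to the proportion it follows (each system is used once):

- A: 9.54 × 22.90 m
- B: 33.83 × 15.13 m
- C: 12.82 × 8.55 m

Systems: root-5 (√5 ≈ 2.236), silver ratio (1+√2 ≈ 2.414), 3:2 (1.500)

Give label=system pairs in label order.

Ratios: A ≈ 2.400; B ≈ 2.236; C ≈ 1.499.
Targets: root-5 ≈ 2.236; silver ratio ≈ 2.414; 3:2 ≈ 1.500.

A=silver ratio, B=root-5, C=3:2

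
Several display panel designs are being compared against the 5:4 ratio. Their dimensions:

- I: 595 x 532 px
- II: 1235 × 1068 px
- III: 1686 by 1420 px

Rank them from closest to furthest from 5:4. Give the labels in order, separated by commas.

III, II, I

I: 595/532 ≈ 1.118 → |1.118 − 1.250| = 0.132
II: 1235/1068 ≈ 1.156 → |1.156 − 1.250| = 0.094
III: 1686/1420 ≈ 1.187 → |1.187 − 1.250| = 0.063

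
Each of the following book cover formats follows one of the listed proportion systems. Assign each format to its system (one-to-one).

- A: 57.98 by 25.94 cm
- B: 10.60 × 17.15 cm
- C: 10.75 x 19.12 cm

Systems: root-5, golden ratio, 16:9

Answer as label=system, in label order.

A = 57.98/25.94 ≈ 2.235 → root-5 (2.236)
B = 17.15/10.60 ≈ 1.618 → golden ratio (1.618)
C = 19.12/10.75 ≈ 1.779 → 16:9 (1.778)

A=root-5, B=golden ratio, C=16:9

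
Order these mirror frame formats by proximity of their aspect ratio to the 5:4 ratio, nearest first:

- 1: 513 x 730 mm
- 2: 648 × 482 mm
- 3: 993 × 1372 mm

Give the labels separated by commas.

2, 3, 1

Ratios: 1 = 730 / 513 ≈ 1.423; 2 = 648 / 482 ≈ 1.344; 3 = 1372 / 993 ≈ 1.382.
|Δ from 1.250|: 1 0.173; 2 0.094; 3 0.132.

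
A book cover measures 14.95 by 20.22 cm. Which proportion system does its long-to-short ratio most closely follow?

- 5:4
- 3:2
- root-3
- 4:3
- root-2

4:3

Ratio = 20.22 / 14.95 ≈ 1.353.
Distances: 5:4 1.250 (Δ 0.103); 3:2 1.500 (Δ 0.147); root-3 1.732 (Δ 0.379); 4:3 1.333 (Δ 0.020); root-2 1.414 (Δ 0.061).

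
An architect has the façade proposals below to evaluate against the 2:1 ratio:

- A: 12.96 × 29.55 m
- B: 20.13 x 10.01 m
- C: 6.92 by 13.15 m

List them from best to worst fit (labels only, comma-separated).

A: 29.55/12.96 ≈ 2.280 → |2.280 − 2.000| = 0.280
B: 20.13/10.01 ≈ 2.011 → |2.011 − 2.000| = 0.011
C: 13.15/6.92 ≈ 1.900 → |1.900 − 2.000| = 0.100

B, C, A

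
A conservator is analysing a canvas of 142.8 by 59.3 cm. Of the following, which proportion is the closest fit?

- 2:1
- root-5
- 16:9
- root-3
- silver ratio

142.8/59.3 ≈ 2.408. Nearest candidates are silver ratio (2.414, off by 0.006) and root-5 (2.236, off by 0.172).

silver ratio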